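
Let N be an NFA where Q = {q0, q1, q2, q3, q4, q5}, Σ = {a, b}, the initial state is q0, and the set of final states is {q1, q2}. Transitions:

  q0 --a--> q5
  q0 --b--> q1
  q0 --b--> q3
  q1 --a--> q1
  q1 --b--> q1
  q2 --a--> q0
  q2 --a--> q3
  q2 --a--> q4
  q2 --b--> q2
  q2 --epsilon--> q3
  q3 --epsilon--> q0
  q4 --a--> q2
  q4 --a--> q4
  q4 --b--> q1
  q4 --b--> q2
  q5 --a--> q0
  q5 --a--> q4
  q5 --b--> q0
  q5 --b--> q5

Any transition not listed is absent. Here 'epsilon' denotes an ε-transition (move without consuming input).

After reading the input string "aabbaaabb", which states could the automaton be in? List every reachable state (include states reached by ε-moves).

Start in {q0}.
Read 'a': {q0} → {q5}.
Read 'a': {q5} → {q0, q4}.
Read 'b': {q0, q4} → {q0, q1, q2, q3}.
Read 'b': {q0, q1, q2, q3} → {q0, q1, q2, q3}.
Read 'a': {q0, q1, q2, q3} → {q0, q1, q3, q4, q5}.
Read 'a': {q0, q1, q3, q4, q5} → {q0, q1, q2, q3, q4, q5}.
Read 'a': {q0, q1, q2, q3, q4, q5} → {q0, q1, q2, q3, q4, q5}.
Read 'b': {q0, q1, q2, q3, q4, q5} → {q0, q1, q2, q3, q5}.
Read 'b': {q0, q1, q2, q3, q5} → {q0, q1, q2, q3, q5}.

{q0, q1, q2, q3, q5}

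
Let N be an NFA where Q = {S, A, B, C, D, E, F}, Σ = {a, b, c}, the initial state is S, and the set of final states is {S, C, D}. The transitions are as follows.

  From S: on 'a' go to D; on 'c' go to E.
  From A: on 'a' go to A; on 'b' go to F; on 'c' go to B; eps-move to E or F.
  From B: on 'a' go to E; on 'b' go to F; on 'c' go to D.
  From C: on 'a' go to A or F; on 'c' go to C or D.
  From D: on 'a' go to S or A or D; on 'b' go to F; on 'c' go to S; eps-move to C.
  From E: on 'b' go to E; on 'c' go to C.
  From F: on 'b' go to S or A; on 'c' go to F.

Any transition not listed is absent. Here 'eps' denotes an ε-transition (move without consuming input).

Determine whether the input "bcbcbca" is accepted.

Start in {S}.
Read 'b': {S} → ∅.
The set is empty and remains empty for the remaining 6 symbols.
The final set ∅ contains no accepting state.

No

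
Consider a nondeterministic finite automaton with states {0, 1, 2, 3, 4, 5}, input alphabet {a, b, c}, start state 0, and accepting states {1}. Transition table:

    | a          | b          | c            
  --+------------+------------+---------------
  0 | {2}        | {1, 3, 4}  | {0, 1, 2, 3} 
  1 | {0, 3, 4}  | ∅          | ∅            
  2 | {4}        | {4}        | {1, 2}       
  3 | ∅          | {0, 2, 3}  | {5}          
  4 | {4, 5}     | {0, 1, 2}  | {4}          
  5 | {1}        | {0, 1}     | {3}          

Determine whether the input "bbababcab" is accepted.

Yes

Start in {0}.
Read 'b': {0} → {1, 3, 4}.
Read 'b': {1, 3, 4} → {0, 1, 2, 3}.
Read 'a': {0, 1, 2, 3} → {0, 2, 3, 4}.
Read 'b': {0, 2, 3, 4} → {0, 1, 2, 3, 4}.
Read 'a': {0, 1, 2, 3, 4} → {0, 2, 3, 4, 5}.
Read 'b': {0, 2, 3, 4, 5} → {0, 1, 2, 3, 4}.
Read 'c': {0, 1, 2, 3, 4} → {0, 1, 2, 3, 4, 5}.
Read 'a': {0, 1, 2, 3, 4, 5} → {0, 1, 2, 3, 4, 5}.
Read 'b': {0, 1, 2, 3, 4, 5} → {0, 1, 2, 3, 4}.
The final set {0, 1, 2, 3, 4} contains the accepting state 1.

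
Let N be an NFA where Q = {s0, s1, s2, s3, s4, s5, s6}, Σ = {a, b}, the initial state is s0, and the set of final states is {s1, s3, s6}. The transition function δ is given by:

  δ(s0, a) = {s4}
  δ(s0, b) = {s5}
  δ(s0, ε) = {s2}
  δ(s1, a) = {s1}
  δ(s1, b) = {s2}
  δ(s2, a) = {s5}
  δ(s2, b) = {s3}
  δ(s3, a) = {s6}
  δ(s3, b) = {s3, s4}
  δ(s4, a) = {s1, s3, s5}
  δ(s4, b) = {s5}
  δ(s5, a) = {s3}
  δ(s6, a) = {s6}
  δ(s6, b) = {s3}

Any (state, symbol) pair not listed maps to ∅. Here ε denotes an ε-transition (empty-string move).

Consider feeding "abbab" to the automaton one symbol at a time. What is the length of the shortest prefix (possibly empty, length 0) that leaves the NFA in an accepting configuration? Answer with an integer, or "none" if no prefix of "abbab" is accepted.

none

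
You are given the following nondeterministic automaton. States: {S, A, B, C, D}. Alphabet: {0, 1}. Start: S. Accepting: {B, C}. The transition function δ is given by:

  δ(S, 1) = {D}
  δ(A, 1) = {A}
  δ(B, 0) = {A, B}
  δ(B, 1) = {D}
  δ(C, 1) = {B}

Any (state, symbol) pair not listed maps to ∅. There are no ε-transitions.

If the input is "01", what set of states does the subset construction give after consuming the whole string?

∅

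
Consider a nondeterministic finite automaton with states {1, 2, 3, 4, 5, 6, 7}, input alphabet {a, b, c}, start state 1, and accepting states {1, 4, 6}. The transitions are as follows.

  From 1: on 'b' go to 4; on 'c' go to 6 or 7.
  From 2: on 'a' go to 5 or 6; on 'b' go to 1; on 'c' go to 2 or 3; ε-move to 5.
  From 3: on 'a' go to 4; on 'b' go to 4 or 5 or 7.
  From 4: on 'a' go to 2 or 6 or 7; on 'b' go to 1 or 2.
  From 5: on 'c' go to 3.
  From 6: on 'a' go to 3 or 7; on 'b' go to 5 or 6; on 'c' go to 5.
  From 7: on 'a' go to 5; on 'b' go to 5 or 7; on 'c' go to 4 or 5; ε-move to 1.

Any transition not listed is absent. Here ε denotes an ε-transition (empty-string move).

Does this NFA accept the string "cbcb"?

Yes

Start in {1}.
Read 'c': {1} → {1, 6, 7}.
Read 'b': {1, 6, 7} → {1, 4, 5, 6, 7}.
Read 'c': {1, 4, 5, 6, 7} → {1, 3, 4, 5, 6, 7}.
Read 'b': {1, 3, 4, 5, 6, 7} → {1, 2, 4, 5, 6, 7}.
The final set {1, 2, 4, 5, 6, 7} contains the accepting states 1, 4, 6.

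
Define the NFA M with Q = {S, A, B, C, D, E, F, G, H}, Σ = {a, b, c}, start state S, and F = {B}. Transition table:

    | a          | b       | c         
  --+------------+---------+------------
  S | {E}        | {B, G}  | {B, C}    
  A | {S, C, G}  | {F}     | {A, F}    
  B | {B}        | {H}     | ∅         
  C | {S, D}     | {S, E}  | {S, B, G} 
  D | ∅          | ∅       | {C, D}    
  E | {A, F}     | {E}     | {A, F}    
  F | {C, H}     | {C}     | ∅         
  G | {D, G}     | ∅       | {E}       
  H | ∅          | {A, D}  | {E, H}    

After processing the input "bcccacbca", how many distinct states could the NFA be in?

Start in {S}.
Read 'b': {S} → {B, G}.
Read 'c': {B, G} → {E}.
Read 'c': {E} → {A, F}.
Read 'c': {A, F} → {A, F}.
Read 'a': {A, F} → {S, C, G, H}.
Read 'c': {S, C, G, H} → {S, B, C, E, G, H}.
Read 'b': {S, B, C, E, G, H} → {S, A, B, D, E, G, H}.
Read 'c': {S, A, B, D, E, G, H} → {A, B, C, D, E, F, H}.
Read 'a': {A, B, C, D, E, F, H} → {S, A, B, C, D, F, G, H}.
That set has 8 states.

8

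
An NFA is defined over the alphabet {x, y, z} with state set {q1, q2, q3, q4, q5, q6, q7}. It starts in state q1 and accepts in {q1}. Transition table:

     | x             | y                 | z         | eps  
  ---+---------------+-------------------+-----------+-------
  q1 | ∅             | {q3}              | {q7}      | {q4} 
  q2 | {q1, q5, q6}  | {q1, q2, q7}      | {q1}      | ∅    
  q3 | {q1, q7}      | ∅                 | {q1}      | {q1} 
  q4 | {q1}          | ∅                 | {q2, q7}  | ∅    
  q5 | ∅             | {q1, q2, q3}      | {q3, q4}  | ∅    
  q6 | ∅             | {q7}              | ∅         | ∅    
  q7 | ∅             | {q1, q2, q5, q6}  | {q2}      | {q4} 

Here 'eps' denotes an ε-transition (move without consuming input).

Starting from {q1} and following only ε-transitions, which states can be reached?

Begin with {q1}.
ε-move q1 → q4; add q4.

{q1, q4}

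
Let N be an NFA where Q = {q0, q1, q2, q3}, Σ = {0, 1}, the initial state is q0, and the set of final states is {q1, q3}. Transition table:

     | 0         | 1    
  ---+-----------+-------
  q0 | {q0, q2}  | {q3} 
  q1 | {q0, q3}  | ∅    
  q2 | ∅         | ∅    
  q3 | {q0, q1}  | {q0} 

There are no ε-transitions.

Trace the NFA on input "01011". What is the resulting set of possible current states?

{q0}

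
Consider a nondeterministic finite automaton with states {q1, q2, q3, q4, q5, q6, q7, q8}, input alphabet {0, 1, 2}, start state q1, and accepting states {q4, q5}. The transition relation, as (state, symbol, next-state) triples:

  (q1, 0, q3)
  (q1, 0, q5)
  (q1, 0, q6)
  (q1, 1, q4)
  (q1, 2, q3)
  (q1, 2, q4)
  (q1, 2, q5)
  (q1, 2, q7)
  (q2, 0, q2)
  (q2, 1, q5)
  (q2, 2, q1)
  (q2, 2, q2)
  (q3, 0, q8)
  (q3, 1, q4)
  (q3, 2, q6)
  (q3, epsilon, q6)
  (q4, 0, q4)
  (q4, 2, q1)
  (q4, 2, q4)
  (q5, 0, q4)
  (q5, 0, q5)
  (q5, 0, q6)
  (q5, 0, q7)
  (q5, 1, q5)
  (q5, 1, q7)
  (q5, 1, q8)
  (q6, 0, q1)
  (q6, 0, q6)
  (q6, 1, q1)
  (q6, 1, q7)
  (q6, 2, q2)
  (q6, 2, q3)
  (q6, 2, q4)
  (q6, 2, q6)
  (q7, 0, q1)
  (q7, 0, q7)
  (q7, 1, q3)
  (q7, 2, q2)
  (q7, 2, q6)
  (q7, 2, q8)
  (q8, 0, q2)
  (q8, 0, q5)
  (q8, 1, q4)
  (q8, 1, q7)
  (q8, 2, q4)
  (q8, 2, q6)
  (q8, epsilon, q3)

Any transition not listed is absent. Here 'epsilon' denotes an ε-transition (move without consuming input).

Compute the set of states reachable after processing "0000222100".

{q1, q2, q3, q4, q5, q6, q7, q8}

Start in {q1}.
Read '0': q1→{q3, q5, q6}; now {q3, q5, q6}.
Read '0': q3→{q8}, q5→{q4, q5, q6, q7}, q6→{q1, q6}; union {q1, q4, q5, q6, q7, q8}; ε-closure = {q1, q3, q4, q5, q6, q7, q8}.
Read '0': q1→{q3, q5, q6}, q3→{q8}, q4→{q4}, q5→{q4, q5, q6, q7}, q6→{q1, q6}, q7→{q1, q7}, q8→{q2, q5}; now {q1, q2, q3, q4, q5, q6, q7, q8}.
Read '0': q1→{q3, q5, q6}, q2→{q2}, q3→{q8}, q4→{q4}, q5→{q4, q5, q6, q7}, q6→{q1, q6}, q7→{q1, q7}, q8→{q2, q5}; now {q1, q2, q3, q4, q5, q6, q7, q8}.
Read '2': q1→{q3, q4, q5, q7}, q2→{q1, q2}, q3→{q6}, q4→{q1, q4}, q5→∅, q6→{q2, q3, q4, q6}, q7→{q2, q6, q8}, q8→{q4, q6}; now {q1, q2, q3, q4, q5, q6, q7, q8}.
Read '2': q1→{q3, q4, q5, q7}, q2→{q1, q2}, q3→{q6}, q4→{q1, q4}, q5→∅, q6→{q2, q3, q4, q6}, q7→{q2, q6, q8}, q8→{q4, q6}; now {q1, q2, q3, q4, q5, q6, q7, q8}.
Read '2': q1→{q3, q4, q5, q7}, q2→{q1, q2}, q3→{q6}, q4→{q1, q4}, q5→∅, q6→{q2, q3, q4, q6}, q7→{q2, q6, q8}, q8→{q4, q6}; now {q1, q2, q3, q4, q5, q6, q7, q8}.
Read '1': q1→{q4}, q2→{q5}, q3→{q4}, q4→∅, q5→{q5, q7, q8}, q6→{q1, q7}, q7→{q3}, q8→{q4, q7}; union {q1, q3, q4, q5, q7, q8}; ε-closure = {q1, q3, q4, q5, q6, q7, q8}.
Read '0': q1→{q3, q5, q6}, q3→{q8}, q4→{q4}, q5→{q4, q5, q6, q7}, q6→{q1, q6}, q7→{q1, q7}, q8→{q2, q5}; now {q1, q2, q3, q4, q5, q6, q7, q8}.
Read '0': q1→{q3, q5, q6}, q2→{q2}, q3→{q8}, q4→{q4}, q5→{q4, q5, q6, q7}, q6→{q1, q6}, q7→{q1, q7}, q8→{q2, q5}; now {q1, q2, q3, q4, q5, q6, q7, q8}.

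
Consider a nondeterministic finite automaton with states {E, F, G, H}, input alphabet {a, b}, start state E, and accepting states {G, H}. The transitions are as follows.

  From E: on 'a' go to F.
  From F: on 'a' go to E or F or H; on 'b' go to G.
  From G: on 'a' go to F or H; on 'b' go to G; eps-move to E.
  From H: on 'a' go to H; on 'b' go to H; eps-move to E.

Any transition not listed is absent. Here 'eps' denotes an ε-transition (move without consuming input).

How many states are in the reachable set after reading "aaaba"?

3

Start in {E}.
Read 'a': {E} → {F}.
Read 'a': {F} → {E, F, H}.
Read 'a': {E, F, H} → {E, F, H}.
Read 'b': {E, F, H} → {E, G, H}.
Read 'a': {E, G, H} → {E, F, H}.
That set has 3 states.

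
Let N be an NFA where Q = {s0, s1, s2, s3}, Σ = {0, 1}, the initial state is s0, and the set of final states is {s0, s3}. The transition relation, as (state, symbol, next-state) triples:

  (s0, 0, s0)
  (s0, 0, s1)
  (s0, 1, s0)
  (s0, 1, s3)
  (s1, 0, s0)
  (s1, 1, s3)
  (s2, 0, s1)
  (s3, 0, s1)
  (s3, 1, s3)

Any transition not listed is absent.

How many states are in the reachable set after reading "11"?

Start in {s0}.
Read '1': {s0} → {s0, s3}.
Read '1': {s0, s3} → {s0, s3}.
That set has 2 states.

2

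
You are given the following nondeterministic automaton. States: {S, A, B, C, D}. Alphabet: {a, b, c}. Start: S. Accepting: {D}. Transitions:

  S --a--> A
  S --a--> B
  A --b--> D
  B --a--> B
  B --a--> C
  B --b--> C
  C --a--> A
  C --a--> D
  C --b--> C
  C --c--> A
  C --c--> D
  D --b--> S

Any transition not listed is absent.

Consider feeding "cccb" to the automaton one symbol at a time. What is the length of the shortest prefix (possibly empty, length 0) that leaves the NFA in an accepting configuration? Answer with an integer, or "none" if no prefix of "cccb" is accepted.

Start in {S}.
Read 'c': {S} → ∅.
The set is empty and remains empty for the remaining 3 symbols.
No reachable set along the way intersects F.

none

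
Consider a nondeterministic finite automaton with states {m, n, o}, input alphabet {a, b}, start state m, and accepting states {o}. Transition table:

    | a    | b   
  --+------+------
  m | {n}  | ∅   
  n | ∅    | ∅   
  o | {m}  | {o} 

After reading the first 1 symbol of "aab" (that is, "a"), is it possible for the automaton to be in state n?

Yes

Start in {m}.
Read 'a': {m} → {n}.
State n is in {n}.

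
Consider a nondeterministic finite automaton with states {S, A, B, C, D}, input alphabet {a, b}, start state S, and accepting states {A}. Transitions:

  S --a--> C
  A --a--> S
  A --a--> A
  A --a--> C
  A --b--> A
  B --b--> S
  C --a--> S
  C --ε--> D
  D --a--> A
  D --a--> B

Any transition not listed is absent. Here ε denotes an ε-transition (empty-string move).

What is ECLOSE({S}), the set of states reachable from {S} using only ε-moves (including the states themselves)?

{S}

Begin with {S}.
No ε-moves leave this set, so the closure equals the set itself.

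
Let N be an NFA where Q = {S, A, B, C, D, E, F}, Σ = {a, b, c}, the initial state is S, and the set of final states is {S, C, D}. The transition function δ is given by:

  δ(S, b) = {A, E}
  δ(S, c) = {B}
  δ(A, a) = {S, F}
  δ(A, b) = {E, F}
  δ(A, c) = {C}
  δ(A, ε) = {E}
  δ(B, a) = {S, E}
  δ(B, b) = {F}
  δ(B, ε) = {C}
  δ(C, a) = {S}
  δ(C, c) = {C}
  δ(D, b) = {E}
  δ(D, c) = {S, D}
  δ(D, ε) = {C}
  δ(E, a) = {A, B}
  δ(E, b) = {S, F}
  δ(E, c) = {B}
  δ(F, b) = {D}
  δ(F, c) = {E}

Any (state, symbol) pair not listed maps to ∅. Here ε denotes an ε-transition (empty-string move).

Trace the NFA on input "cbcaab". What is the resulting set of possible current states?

Start in {S}.
Read 'c': S→{B}; union {B}; ε-closure = {B, C}.
Read 'b': B→{F}, C→∅; now {F}.
Read 'c': F→{E}; now {E}.
Read 'a': E→{A, B}; union {A, B}; ε-closure = {A, B, C, E}.
Read 'a': A→{S, F}, B→{S, E}, C→{S}, E→{A, B}; union {S, A, B, E, F}; ε-closure = {S, A, B, C, E, F}.
Read 'b': S→{A, E}, A→{E, F}, B→{F}, C→∅, E→{S, F}, F→{D}; union {S, A, D, E, F}; ε-closure = {S, A, C, D, E, F}.

{S, A, C, D, E, F}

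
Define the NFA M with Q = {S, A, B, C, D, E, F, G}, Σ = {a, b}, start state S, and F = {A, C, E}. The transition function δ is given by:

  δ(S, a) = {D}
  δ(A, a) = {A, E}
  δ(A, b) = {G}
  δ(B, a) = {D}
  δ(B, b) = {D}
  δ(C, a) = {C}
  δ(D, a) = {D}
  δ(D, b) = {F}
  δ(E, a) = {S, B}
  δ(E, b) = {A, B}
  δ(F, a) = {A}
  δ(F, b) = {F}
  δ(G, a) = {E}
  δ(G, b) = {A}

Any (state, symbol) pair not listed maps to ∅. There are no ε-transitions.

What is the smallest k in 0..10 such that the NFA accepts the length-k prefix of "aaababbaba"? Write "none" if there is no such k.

5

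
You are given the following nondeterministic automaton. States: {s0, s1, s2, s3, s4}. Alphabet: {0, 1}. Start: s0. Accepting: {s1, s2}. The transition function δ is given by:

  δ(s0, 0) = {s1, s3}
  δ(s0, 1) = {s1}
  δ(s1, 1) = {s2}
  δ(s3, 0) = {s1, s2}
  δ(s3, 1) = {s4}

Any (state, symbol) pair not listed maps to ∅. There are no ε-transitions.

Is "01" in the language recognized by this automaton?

Yes

Start in {s0}.
Read '0': {s0} → {s1, s3}.
Read '1': {s1, s3} → {s2, s4}.
The final set {s2, s4} contains the accepting state s2.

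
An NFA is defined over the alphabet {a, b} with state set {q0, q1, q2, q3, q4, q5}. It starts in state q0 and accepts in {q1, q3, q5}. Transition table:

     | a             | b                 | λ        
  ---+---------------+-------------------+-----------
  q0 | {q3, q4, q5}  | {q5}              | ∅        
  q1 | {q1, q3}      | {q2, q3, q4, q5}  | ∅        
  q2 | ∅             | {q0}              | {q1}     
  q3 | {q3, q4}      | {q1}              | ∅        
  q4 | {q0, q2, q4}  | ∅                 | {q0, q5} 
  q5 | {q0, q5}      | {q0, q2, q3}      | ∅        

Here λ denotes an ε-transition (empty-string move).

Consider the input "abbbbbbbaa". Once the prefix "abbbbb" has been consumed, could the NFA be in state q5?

Yes

Start in {q0}.
Read 'a': q0→{q3, q4, q5}; union {q3, q4, q5}; ε-closure = {q0, q3, q4, q5}.
Read 'b': q0→{q5}, q3→{q1}, q4→∅, q5→{q0, q2, q3}; now {q0, q1, q2, q3, q5}.
Read 'b': q0→{q5}, q1→{q2, q3, q4, q5}, q2→{q0}, q3→{q1}, q5→{q0, q2, q3}; now {q0, q1, q2, q3, q4, q5}.
Read 'b': q0→{q5}, q1→{q2, q3, q4, q5}, q2→{q0}, q3→{q1}, q4→∅, q5→{q0, q2, q3}; now {q0, q1, q2, q3, q4, q5}.
Read 'b': q0→{q5}, q1→{q2, q3, q4, q5}, q2→{q0}, q3→{q1}, q4→∅, q5→{q0, q2, q3}; now {q0, q1, q2, q3, q4, q5}.
Read 'b': q0→{q5}, q1→{q2, q3, q4, q5}, q2→{q0}, q3→{q1}, q4→∅, q5→{q0, q2, q3}; now {q0, q1, q2, q3, q4, q5}.
State q5 is in {q0, q1, q2, q3, q4, q5}.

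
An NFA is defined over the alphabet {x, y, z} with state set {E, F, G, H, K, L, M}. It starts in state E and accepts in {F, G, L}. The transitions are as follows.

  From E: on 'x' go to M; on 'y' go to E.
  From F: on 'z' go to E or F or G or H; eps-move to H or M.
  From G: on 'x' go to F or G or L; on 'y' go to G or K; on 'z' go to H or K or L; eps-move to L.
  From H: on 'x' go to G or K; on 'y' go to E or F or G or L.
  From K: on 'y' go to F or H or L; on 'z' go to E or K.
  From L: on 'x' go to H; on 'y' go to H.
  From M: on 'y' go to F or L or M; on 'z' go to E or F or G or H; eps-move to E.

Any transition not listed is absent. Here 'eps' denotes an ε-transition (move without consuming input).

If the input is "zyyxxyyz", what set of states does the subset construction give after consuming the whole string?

∅

Start in {E}.
Read 'z': E→∅; now ∅.
The set is empty and remains empty for the remaining 7 symbols.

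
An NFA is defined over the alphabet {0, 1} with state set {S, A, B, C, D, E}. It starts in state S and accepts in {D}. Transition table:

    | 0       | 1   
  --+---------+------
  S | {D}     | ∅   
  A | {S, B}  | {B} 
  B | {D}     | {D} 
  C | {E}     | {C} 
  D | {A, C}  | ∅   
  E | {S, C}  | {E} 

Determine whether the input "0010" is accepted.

Yes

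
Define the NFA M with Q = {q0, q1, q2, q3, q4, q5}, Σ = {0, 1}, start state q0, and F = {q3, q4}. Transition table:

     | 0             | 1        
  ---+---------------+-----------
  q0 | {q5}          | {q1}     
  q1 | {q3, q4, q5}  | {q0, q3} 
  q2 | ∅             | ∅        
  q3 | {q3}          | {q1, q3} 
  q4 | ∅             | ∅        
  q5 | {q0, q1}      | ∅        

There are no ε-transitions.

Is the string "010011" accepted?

Start in {q0}.
Read '0': q0→{q5}; now {q5}.
Read '1': q5→∅; now ∅.
The set is empty and remains empty for the remaining 4 symbols.
The final set ∅ contains no accepting state.

No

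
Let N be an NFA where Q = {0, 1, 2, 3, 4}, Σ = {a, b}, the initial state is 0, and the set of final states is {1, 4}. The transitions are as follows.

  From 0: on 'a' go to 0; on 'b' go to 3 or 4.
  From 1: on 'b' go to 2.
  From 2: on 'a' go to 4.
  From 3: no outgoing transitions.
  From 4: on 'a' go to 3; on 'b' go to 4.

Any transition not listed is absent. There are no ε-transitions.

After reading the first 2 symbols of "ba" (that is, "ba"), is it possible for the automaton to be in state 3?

Yes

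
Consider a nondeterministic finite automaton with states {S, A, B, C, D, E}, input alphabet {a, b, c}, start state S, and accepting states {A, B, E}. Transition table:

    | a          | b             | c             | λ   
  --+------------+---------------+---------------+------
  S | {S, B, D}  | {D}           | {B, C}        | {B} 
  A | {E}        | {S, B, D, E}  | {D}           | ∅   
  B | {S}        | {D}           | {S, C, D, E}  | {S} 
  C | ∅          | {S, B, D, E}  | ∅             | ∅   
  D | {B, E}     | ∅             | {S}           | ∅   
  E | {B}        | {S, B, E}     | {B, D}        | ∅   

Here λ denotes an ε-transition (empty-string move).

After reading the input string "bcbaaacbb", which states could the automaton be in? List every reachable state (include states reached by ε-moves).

Start: ε-closure({S}) = {S, B}.
Read 'b': S→{D}, B→{D}; now {D}.
Read 'c': D→{S}; union {S}; ε-closure = {S, B}.
Read 'b': S→{D}, B→{D}; now {D}.
Read 'a': D→{B, E}; union {B, E}; ε-closure = {S, B, E}.
Read 'a': S→{S, B, D}, B→{S}, E→{B}; now {S, B, D}.
Read 'a': S→{S, B, D}, B→{S}, D→{B, E}; now {S, B, D, E}.
Read 'c': S→{B, C}, B→{S, C, D, E}, D→{S}, E→{B, D}; now {S, B, C, D, E}.
Read 'b': S→{D}, B→{D}, C→{S, B, D, E}, D→∅, E→{S, B, E}; now {S, B, D, E}.
Read 'b': S→{D}, B→{D}, D→∅, E→{S, B, E}; now {S, B, D, E}.

{S, B, D, E}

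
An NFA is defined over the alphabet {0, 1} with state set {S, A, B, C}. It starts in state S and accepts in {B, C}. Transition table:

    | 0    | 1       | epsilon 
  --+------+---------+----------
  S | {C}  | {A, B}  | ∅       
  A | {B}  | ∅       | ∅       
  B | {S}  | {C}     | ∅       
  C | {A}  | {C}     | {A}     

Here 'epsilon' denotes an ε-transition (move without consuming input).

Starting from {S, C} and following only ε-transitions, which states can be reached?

Begin with {S, C}.
ε-move C → A; add A.

{S, A, C}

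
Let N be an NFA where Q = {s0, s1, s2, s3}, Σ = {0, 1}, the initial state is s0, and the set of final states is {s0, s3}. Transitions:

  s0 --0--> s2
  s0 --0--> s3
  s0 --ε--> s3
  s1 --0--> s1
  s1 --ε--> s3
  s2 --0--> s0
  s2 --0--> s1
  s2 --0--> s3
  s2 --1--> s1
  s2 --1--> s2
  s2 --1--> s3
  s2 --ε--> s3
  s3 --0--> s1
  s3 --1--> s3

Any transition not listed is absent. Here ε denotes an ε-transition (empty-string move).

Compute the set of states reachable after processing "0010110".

Start: ε-closure({s0}) = {s0, s3}.
Read '0': s0→{s2, s3}, s3→{s1}; now {s1, s2, s3}.
Read '0': s1→{s1}, s2→{s0, s1, s3}, s3→{s1}; now {s0, s1, s3}.
Read '1': s0→∅, s1→∅, s3→{s3}; now {s3}.
Read '0': s3→{s1}; union {s1}; ε-closure = {s1, s3}.
Read '1': s1→∅, s3→{s3}; now {s3}.
Read '1': s3→{s3}; now {s3}.
Read '0': s3→{s1}; union {s1}; ε-closure = {s1, s3}.

{s1, s3}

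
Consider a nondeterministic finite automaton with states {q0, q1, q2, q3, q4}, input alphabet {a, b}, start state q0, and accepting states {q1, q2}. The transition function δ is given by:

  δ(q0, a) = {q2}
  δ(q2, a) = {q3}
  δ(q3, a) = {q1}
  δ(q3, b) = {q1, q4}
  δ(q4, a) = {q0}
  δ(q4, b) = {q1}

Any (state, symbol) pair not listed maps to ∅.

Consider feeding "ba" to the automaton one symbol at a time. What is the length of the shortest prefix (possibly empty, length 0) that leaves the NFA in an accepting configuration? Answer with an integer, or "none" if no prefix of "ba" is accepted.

Start in {q0}.
Read 'b': {q0} → ∅.
The set is empty and remains empty for the remaining 1 symbol.
No reachable set along the way intersects F.

none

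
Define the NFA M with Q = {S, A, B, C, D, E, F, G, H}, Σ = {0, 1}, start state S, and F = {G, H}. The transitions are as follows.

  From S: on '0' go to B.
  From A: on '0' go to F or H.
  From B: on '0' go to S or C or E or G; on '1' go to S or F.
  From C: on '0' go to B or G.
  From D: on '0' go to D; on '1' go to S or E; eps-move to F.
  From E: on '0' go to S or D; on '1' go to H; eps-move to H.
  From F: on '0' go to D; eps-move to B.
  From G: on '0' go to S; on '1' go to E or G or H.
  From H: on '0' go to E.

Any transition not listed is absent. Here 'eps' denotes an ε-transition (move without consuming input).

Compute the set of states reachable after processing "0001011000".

Start in {S}.
Read '0': S→{B}; now {B}.
Read '0': B→{S, C, E, G}; union {S, C, E, G}; ε-closure = {S, C, E, G, H}.
Read '0': S→{B}, C→{B, G}, E→{S, D}, G→{S}, H→{E}; union {S, B, D, E, G}; ε-closure = {S, B, D, E, F, G, H}.
Read '1': S→∅, B→{S, F}, D→{S, E}, E→{H}, F→∅, G→{E, G, H}, H→∅; union {S, E, F, G, H}; ε-closure = {S, B, E, F, G, H}.
Read '0': S→{B}, B→{S, C, E, G}, E→{S, D}, F→{D}, G→{S}, H→{E}; union {S, B, C, D, E, G}; ε-closure = {S, B, C, D, E, F, G, H}.
Read '1': S→∅, B→{S, F}, C→∅, D→{S, E}, E→{H}, F→∅, G→{E, G, H}, H→∅; union {S, E, F, G, H}; ε-closure = {S, B, E, F, G, H}.
Read '1': S→∅, B→{S, F}, E→{H}, F→∅, G→{E, G, H}, H→∅; union {S, E, F, G, H}; ε-closure = {S, B, E, F, G, H}.
Read '0': S→{B}, B→{S, C, E, G}, E→{S, D}, F→{D}, G→{S}, H→{E}; union {S, B, C, D, E, G}; ε-closure = {S, B, C, D, E, F, G, H}.
Read '0': S→{B}, B→{S, C, E, G}, C→{B, G}, D→{D}, E→{S, D}, F→{D}, G→{S}, H→{E}; union {S, B, C, D, E, G}; ε-closure = {S, B, C, D, E, F, G, H}.
Read '0': S→{B}, B→{S, C, E, G}, C→{B, G}, D→{D}, E→{S, D}, F→{D}, G→{S}, H→{E}; union {S, B, C, D, E, G}; ε-closure = {S, B, C, D, E, F, G, H}.

{S, B, C, D, E, F, G, H}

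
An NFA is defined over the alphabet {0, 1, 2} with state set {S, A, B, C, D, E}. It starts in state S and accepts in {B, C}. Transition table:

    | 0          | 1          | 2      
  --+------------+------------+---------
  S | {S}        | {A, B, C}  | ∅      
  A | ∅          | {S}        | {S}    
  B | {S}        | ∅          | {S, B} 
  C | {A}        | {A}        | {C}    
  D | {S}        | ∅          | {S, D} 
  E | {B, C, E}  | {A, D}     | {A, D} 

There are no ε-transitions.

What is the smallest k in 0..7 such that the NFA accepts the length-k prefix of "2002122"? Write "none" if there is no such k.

none

Start in {S}.
Read '2': S→∅; now ∅.
The set is empty and remains empty for the remaining 6 symbols.
No reachable set along the way intersects F.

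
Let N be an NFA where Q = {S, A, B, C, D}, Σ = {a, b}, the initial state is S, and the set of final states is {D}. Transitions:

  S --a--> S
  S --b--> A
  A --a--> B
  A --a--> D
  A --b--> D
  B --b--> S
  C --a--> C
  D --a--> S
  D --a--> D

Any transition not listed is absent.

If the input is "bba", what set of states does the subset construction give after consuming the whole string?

Start in {S}.
Read 'b': {S} → {A}.
Read 'b': {A} → {D}.
Read 'a': {D} → {S, D}.

{S, D}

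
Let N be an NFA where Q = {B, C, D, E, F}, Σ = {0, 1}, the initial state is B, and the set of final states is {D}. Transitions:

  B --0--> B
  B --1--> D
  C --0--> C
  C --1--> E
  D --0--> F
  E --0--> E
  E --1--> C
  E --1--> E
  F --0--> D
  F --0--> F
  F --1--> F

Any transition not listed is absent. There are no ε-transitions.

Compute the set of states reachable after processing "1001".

{F}

Start in {B}.
Read '1': B→{D}; now {D}.
Read '0': D→{F}; now {F}.
Read '0': F→{D, F}; now {D, F}.
Read '1': D→∅, F→{F}; now {F}.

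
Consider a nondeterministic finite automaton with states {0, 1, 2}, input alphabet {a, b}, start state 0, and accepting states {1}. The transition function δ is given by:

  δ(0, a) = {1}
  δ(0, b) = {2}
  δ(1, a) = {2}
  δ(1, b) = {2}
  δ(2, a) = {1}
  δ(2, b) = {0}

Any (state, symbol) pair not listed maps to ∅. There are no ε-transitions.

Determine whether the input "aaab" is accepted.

No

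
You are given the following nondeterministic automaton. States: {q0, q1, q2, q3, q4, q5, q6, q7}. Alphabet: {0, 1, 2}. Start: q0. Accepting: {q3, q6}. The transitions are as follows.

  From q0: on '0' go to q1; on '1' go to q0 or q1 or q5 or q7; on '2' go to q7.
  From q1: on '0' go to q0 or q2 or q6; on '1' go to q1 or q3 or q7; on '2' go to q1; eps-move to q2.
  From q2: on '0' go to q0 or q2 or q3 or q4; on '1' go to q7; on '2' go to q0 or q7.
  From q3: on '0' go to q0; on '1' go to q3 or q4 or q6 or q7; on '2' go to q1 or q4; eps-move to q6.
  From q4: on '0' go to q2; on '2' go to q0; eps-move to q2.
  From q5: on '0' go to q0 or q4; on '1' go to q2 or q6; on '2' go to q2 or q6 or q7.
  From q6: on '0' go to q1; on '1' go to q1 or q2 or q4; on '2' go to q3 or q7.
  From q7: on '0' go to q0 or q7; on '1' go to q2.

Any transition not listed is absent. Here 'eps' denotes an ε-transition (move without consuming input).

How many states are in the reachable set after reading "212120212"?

Start in {q0}.
Read '2': {q0} → {q7}.
Read '1': {q7} → {q2}.
Read '2': {q2} → {q0, q7}.
Read '1': {q0, q7} → {q0, q1, q2, q5, q7}.
Read '2': {q0, q1, q2, q5, q7} → {q0, q1, q2, q6, q7}.
Read '0': {q0, q1, q2, q6, q7} → {q0, q1, q2, q3, q4, q6, q7}.
Read '2': {q0, q1, q2, q3, q4, q6, q7} → {q0, q1, q2, q3, q4, q6, q7}.
Read '1': {q0, q1, q2, q3, q4, q6, q7} → {q0, q1, q2, q3, q4, q5, q6, q7}.
Read '2': {q0, q1, q2, q3, q4, q5, q6, q7} → {q0, q1, q2, q3, q4, q6, q7}.
That set has 7 states.

7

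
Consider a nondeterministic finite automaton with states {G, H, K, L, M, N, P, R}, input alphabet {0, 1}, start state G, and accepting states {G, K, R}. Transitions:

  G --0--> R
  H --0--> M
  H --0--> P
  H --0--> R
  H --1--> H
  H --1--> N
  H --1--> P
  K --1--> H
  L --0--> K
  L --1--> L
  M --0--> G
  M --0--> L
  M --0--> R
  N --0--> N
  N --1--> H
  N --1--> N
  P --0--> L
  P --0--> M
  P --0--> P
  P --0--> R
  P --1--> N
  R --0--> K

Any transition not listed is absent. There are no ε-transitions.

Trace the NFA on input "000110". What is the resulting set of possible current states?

Start in {G}.
Read '0': G→{R}; now {R}.
Read '0': R→{K}; now {K}.
Read '0': K→∅; now ∅.
The set is empty and remains empty for the remaining 3 symbols.

∅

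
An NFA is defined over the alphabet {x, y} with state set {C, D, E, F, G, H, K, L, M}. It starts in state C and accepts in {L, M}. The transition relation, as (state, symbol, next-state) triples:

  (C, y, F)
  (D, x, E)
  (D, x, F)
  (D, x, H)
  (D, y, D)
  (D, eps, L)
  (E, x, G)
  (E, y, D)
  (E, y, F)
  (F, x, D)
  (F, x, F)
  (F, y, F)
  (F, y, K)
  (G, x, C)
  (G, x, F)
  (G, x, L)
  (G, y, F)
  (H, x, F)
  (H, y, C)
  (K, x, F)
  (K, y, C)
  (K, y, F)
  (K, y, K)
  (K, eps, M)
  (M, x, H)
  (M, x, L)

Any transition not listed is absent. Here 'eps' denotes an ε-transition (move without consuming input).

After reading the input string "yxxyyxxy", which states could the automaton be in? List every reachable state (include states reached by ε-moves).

{C, D, F, K, L, M}

Start in {C}.
Read 'y': {C} → {F}.
Read 'x': {F} → {D, F, L}.
Read 'x': {D, F, L} → {D, E, F, H, L}.
Read 'y': {D, E, F, H, L} → {C, D, F, K, L, M}.
Read 'y': {C, D, F, K, L, M} → {C, D, F, K, L, M}.
Read 'x': {C, D, F, K, L, M} → {D, E, F, H, L}.
Read 'x': {D, E, F, H, L} → {D, E, F, G, H, L}.
Read 'y': {D, E, F, G, H, L} → {C, D, F, K, L, M}.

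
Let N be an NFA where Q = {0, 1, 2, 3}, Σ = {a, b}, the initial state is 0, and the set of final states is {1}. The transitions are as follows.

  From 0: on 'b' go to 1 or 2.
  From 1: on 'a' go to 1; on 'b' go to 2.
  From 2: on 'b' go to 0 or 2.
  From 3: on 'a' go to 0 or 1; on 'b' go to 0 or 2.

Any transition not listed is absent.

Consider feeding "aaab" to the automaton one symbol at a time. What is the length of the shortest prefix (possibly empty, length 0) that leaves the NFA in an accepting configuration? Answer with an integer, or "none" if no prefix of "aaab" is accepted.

Start in {0}.
Read 'a': 0→∅; now ∅.
The set is empty and remains empty for the remaining 3 symbols.
No reachable set along the way intersects F.

none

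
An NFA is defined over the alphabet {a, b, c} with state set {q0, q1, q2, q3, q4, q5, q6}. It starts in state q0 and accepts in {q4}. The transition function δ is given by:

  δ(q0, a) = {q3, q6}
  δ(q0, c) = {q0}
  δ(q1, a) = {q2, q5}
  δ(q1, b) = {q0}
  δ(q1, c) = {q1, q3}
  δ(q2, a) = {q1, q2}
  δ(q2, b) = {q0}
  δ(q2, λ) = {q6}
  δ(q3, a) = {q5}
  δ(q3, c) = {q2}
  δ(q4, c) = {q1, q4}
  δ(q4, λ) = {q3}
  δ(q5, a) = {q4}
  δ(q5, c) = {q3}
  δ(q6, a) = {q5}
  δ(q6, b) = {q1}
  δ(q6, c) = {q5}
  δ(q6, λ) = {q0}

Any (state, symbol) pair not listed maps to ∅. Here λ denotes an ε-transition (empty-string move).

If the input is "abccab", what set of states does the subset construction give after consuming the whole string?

Start in {q0}.
Read 'a': {q0} → {q0, q3, q6}.
Read 'b': {q0, q3, q6} → {q1}.
Read 'c': {q1} → {q1, q3}.
Read 'c': {q1, q3} → {q0, q1, q2, q3, q6}.
Read 'a': {q0, q1, q2, q3, q6} → {q0, q1, q2, q3, q5, q6}.
Read 'b': {q0, q1, q2, q3, q5, q6} → {q0, q1}.

{q0, q1}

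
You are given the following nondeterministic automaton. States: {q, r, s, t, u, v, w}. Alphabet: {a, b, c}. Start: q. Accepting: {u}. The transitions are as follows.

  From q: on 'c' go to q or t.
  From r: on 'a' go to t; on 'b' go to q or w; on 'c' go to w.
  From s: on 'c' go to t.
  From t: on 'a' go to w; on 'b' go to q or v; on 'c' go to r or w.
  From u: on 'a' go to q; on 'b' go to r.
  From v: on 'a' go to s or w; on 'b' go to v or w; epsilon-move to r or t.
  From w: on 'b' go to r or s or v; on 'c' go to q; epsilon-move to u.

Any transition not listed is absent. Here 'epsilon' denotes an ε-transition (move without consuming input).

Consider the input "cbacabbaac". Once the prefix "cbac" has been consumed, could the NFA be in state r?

Start in {q}.
Read 'c': {q} → {q, t}.
Read 'b': {q, t} → {q, r, t, v}.
Read 'a': {q, r, t, v} → {s, t, u, w}.
Read 'c': {s, t, u, w} → {q, r, t, u, w}.
State r is in {q, r, t, u, w}.

Yes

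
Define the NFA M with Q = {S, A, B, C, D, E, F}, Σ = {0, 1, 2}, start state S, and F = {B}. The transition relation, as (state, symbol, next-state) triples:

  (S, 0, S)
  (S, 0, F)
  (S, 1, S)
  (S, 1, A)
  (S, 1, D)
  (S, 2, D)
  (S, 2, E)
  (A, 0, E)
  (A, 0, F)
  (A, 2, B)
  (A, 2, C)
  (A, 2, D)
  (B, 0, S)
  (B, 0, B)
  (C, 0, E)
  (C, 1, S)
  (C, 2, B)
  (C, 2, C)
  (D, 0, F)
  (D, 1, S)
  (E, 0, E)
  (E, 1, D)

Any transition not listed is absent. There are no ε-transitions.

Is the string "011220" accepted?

Yes

Start in {S}.
Read '0': {S} → {S, F}.
Read '1': {S, F} → {S, A, D}.
Read '1': {S, A, D} → {S, A, D}.
Read '2': {S, A, D} → {B, C, D, E}.
Read '2': {B, C, D, E} → {B, C}.
Read '0': {B, C} → {S, B, E}.
The final set {S, B, E} contains the accepting state B.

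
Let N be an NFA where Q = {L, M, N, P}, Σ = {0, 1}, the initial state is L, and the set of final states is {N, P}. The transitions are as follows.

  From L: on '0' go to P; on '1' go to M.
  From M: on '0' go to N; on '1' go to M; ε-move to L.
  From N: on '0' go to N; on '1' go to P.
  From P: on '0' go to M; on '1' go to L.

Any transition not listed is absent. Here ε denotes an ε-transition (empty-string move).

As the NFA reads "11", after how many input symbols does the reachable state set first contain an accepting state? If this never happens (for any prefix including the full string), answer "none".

none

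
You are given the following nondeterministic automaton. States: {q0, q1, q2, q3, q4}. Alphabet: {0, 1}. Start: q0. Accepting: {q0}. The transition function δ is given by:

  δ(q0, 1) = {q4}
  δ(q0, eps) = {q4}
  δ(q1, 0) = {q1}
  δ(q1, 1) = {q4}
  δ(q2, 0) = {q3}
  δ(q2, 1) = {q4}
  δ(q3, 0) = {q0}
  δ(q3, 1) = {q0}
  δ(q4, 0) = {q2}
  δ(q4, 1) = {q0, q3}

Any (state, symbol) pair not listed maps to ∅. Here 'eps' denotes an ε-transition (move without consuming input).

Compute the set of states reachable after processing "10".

{q0, q2, q4}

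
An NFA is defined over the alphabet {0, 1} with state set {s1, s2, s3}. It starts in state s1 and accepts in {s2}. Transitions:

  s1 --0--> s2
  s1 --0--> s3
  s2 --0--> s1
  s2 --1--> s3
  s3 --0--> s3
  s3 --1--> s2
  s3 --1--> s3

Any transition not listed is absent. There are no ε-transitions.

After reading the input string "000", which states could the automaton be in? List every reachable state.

Start in {s1}.
Read '0': {s1} → {s2, s3}.
Read '0': {s2, s3} → {s1, s3}.
Read '0': {s1, s3} → {s2, s3}.

{s2, s3}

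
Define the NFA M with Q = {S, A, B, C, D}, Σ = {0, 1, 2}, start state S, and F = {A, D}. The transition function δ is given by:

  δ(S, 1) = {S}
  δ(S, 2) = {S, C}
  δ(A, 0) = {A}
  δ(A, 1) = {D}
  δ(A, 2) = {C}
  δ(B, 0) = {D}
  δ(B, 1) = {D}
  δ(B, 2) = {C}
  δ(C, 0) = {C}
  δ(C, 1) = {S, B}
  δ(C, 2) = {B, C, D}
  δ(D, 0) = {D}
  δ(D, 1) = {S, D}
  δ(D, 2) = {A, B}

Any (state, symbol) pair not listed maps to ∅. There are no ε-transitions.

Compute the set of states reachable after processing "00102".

Start in {S}.
Read '0': {S} → ∅.
The set is empty and remains empty for the remaining 4 symbols.

∅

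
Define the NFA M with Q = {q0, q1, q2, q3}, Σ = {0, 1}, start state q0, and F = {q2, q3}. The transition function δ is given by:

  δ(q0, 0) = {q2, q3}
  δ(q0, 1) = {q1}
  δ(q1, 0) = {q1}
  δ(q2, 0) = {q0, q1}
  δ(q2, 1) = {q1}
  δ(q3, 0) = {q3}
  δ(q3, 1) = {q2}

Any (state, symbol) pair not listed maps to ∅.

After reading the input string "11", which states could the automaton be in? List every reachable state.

Start in {q0}.
Read '1': {q0} → {q1}.
Read '1': {q1} → ∅.

∅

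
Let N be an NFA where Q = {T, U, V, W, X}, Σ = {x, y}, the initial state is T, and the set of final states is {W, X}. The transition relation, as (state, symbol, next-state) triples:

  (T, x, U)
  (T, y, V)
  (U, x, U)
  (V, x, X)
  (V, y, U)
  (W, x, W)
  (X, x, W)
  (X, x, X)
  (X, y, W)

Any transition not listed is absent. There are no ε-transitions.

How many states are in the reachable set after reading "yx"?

1

Start in {T}.
Read 'y': T→{V}; now {V}.
Read 'x': V→{X}; now {X}.
That set has 1 state.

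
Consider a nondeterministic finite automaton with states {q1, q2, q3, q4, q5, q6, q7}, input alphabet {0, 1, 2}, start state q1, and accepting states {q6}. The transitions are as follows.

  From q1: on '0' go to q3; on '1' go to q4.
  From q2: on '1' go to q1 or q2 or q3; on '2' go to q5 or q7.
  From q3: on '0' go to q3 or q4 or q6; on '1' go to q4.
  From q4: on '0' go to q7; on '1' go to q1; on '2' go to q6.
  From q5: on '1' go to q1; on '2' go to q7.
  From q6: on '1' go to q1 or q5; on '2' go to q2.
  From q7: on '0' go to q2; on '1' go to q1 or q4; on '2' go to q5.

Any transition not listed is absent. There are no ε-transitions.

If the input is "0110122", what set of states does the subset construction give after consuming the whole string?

Start in {q1}.
Read '0': {q1} → {q3}.
Read '1': {q3} → {q4}.
Read '1': {q4} → {q1}.
Read '0': {q1} → {q3}.
Read '1': {q3} → {q4}.
Read '2': {q4} → {q6}.
Read '2': {q6} → {q2}.

{q2}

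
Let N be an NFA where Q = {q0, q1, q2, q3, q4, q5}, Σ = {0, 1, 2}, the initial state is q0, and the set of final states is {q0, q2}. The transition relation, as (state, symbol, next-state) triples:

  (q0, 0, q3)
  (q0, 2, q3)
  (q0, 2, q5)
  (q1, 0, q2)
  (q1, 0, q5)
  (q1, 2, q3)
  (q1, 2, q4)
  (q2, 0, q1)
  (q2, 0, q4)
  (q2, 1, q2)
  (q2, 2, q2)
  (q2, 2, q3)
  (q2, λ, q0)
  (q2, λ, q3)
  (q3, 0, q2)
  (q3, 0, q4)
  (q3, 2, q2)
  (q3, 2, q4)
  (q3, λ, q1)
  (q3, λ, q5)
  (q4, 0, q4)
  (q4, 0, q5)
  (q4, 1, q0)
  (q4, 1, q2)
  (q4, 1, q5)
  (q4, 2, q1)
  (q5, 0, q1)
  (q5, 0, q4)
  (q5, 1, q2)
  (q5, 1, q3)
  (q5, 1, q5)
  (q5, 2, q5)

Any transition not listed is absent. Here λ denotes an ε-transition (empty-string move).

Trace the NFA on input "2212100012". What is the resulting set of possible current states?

Start in {q0}.
Read '2': q0→{q3, q5}; union {q3, q5}; ε-closure = {q1, q3, q5}.
Read '2': q1→{q3, q4}, q3→{q2, q4}, q5→{q5}; union {q2, q3, q4, q5}; ε-closure = {q0, q1, q2, q3, q4, q5}.
Read '1': q0→∅, q1→∅, q2→{q2}, q3→∅, q4→{q0, q2, q5}, q5→{q2, q3, q5}; union {q0, q2, q3, q5}; ε-closure = {q0, q1, q2, q3, q5}.
Read '2': q0→{q3, q5}, q1→{q3, q4}, q2→{q2, q3}, q3→{q2, q4}, q5→{q5}; union {q2, q3, q4, q5}; ε-closure = {q0, q1, q2, q3, q4, q5}.
Read '1': q0→∅, q1→∅, q2→{q2}, q3→∅, q4→{q0, q2, q5}, q5→{q2, q3, q5}; union {q0, q2, q3, q5}; ε-closure = {q0, q1, q2, q3, q5}.
Read '0': q0→{q3}, q1→{q2, q5}, q2→{q1, q4}, q3→{q2, q4}, q5→{q1, q4}; union {q1, q2, q3, q4, q5}; ε-closure = {q0, q1, q2, q3, q4, q5}.
Read '0': q0→{q3}, q1→{q2, q5}, q2→{q1, q4}, q3→{q2, q4}, q4→{q4, q5}, q5→{q1, q4}; union {q1, q2, q3, q4, q5}; ε-closure = {q0, q1, q2, q3, q4, q5}.
Read '0': q0→{q3}, q1→{q2, q5}, q2→{q1, q4}, q3→{q2, q4}, q4→{q4, q5}, q5→{q1, q4}; union {q1, q2, q3, q4, q5}; ε-closure = {q0, q1, q2, q3, q4, q5}.
Read '1': q0→∅, q1→∅, q2→{q2}, q3→∅, q4→{q0, q2, q5}, q5→{q2, q3, q5}; union {q0, q2, q3, q5}; ε-closure = {q0, q1, q2, q3, q5}.
Read '2': q0→{q3, q5}, q1→{q3, q4}, q2→{q2, q3}, q3→{q2, q4}, q5→{q5}; union {q2, q3, q4, q5}; ε-closure = {q0, q1, q2, q3, q4, q5}.

{q0, q1, q2, q3, q4, q5}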